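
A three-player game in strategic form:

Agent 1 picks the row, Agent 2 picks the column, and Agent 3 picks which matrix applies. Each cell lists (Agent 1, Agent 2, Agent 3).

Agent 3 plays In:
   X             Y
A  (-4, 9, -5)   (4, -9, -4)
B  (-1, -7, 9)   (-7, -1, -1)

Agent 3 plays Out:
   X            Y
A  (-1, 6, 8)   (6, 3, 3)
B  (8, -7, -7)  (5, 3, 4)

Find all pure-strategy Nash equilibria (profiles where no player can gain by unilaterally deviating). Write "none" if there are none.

This game has no pure Nash equilibrium.

Agent 1 against (X, In): payoffs -4, -1 → best response B.
Agent 1 against (X, Out): payoffs -1, 8 → best response B.
Agent 1 against (Y, In): payoffs 4, -7 → best response A.
Agent 1 against (Y, Out): payoffs 6, 5 → best response A.
Agent 2 against (A, In): payoffs 9, -9 → best response X.
Agent 2 against (A, Out): payoffs 6, 3 → best response X.
Agent 2 against (B, In): payoffs -7, -1 → best response Y.
Agent 2 against (B, Out): payoffs -7, 3 → best response Y.
Agent 3 against (A, X): payoffs -5, 8 → best response Out.
Agent 3 against (A, Y): payoffs -4, 3 → best response Out.
Agent 3 against (B, X): payoffs 9, -7 → best response In.
Agent 3 against (B, Y): payoffs -1, 4 → best response Out.
No profile is a mutual best response for all players.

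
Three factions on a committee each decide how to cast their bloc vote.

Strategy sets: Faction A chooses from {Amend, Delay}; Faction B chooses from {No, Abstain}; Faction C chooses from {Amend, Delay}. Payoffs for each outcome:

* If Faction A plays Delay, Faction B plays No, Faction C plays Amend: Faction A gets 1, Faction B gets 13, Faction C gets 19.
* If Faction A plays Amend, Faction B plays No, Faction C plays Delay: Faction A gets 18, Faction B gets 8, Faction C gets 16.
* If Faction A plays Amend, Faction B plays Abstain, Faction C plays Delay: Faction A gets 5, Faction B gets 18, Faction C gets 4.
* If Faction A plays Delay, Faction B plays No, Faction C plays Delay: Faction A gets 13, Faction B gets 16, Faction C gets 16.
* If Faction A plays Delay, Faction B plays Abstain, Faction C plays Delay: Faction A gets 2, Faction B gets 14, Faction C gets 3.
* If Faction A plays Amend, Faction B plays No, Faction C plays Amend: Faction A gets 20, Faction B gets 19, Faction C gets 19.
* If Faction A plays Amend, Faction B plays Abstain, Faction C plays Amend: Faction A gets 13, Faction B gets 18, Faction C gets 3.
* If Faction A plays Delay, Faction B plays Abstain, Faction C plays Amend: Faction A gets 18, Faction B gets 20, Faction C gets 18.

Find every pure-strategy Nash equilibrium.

Faction A against (No, Amend): payoffs 20, 1 → best response Amend.
Faction A against (No, Delay): payoffs 18, 13 → best response Amend.
Faction A against (Abstain, Amend): payoffs 13, 18 → best response Delay.
Faction A against (Abstain, Delay): payoffs 5, 2 → best response Amend.
Faction B against (Amend, Amend): payoffs 19, 18 → best response No.
Faction B against (Amend, Delay): payoffs 8, 18 → best response Abstain.
Faction B against (Delay, Amend): payoffs 13, 20 → best response Abstain.
Faction B against (Delay, Delay): payoffs 16, 14 → best response No.
Faction C against (Amend, No): payoffs 19, 16 → best response Amend.
Faction C against (Amend, Abstain): payoffs 3, 4 → best response Delay.
Faction C against (Delay, No): payoffs 19, 16 → best response Amend.
Faction C against (Delay, Abstain): payoffs 18, 3 → best response Amend.
Mutual best responses: (Amend, No, Amend); (Amend, Abstain, Delay); (Delay, Abstain, Amend).

The pure Nash equilibria are (Amend, No, Amend); (Amend, Abstain, Delay); (Delay, Abstain, Amend).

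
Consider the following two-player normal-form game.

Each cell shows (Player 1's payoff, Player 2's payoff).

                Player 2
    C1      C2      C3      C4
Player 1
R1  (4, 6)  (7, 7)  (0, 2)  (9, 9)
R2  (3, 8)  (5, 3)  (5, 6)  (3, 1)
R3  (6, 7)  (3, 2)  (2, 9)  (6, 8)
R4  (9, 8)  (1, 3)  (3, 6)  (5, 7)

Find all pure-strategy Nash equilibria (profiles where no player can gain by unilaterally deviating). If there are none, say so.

(R1, C1): Player 1 can switch to R3 (4 → 6). Not NE.
(R1, C2): Player 2 can switch to C4 (7 → 9). Not NE.
(R1, C3): Player 1 can switch to R2 (0 → 5). Not NE.
(R1, C4): Player 1 gets 9, best alternative 6; Player 2 gets 9, best alternative 7. No profitable deviation — NE.
(R2, C1): Player 1 can switch to R1 (3 → 4). Not NE.
(R2, C2): Player 1 can switch to R1 (5 → 7). Not NE.
(R2, C3): Player 2 can switch to C1 (6 → 8). Not NE.
(R4, C1): Player 1 gets 9, best alternative 6; Player 2 gets 8, best alternative 7. No profitable deviation — NE.
(The remaining 8 profiles each have a profitable deviation by the same check.)

The pure Nash equilibria are (R1, C4) and (R4, C1).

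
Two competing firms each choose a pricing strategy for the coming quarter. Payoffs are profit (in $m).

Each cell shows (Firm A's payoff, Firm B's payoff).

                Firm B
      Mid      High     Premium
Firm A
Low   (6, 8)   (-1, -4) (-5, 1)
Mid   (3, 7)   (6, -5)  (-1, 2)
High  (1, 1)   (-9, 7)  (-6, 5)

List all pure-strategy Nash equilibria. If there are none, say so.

(Low, Mid)

Firm A against Mid: payoffs 6, 3, 1 → best response Low.
Firm A against High: payoffs -1, 6, -9 → best response Mid.
Firm A against Premium: payoffs -5, -1, -6 → best response Mid.
Firm B against Low: payoffs 8, -4, 1 → best response Mid.
Firm B against Mid: payoffs 7, -5, 2 → best response Mid.
Firm B against High: payoffs 1, 7, 5 → best response High.
Mutual best responses: (Low, Mid).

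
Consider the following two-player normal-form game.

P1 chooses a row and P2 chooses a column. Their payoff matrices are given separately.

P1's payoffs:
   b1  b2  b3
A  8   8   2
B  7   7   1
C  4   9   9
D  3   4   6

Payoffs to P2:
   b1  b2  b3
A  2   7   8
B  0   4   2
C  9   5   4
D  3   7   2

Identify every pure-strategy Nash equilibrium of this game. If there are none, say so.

P1 against b1: payoffs 8, 7, 4, 3 → best response A.
P1 against b2: payoffs 8, 7, 9, 4 → best response C.
P1 against b3: payoffs 2, 1, 9, 6 → best response C.
P2 against A: payoffs 2, 7, 8 → best response b3.
P2 against B: payoffs 0, 4, 2 → best response b2.
P2 against C: payoffs 9, 5, 4 → best response b1.
P2 against D: payoffs 3, 7, 2 → best response b2.
No profile is a mutual best response for all players.

There is no pure-strategy Nash equilibrium.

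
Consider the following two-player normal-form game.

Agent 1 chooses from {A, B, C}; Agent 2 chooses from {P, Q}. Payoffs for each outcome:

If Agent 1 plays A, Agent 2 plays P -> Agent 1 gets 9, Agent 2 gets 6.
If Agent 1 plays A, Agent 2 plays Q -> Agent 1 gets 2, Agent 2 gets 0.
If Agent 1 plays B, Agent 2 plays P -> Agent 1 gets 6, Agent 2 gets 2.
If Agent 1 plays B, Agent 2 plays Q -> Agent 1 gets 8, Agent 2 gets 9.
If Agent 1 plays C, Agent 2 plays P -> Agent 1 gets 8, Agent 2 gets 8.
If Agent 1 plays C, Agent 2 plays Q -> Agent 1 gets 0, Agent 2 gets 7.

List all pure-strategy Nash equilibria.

For each player, find the best response to each opponent profile; mutual best responses are the pure NE.
Agent 1 against P: payoffs 9, 6, 8 → best response A.
Agent 1 against Q: payoffs 2, 8, 0 → best response B.
Agent 2 against A: payoffs 6, 0 → best response P.
Agent 2 against B: payoffs 2, 9 → best response Q.
Agent 2 against C: payoffs 8, 7 → best response P.
Mutual best responses: (A, P); (B, Q).

Pure-strategy Nash equilibria: (A, P), (B, Q)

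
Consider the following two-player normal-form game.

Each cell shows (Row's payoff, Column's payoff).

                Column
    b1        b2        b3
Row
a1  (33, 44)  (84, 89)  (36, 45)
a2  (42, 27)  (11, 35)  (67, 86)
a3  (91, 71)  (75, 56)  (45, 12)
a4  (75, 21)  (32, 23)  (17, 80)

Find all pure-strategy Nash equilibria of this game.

Pure-strategy Nash equilibria: (a1, b2); (a2, b3); (a3, b1)

(a1, b1): Row can switch to a2 (33 → 42). Not NE.
(a1, b2): Row gets 84, best alternative 75; Column gets 89, best alternative 45. No profitable deviation — NE.
(a1, b3): Row can switch to a2 (36 → 67). Not NE.
(a2, b1): Row can switch to a3 (42 → 91). Not NE.
(a2, b2): Row can switch to a1 (11 → 84). Not NE.
(a2, b3): Row gets 67, best alternative 45; Column gets 86, best alternative 35. No profitable deviation — NE.
(a3, b1): Row gets 91, best alternative 75; Column gets 71, best alternative 56. No profitable deviation — NE.
(a3, b2): Row can switch to a1 (75 → 84). Not NE.
(a3, b3): Row can switch to a2 (45 → 67). Not NE.
(a4, b1): Row can switch to a3 (75 → 91). Not NE.
(a4, b2): Row can switch to a1 (32 → 84). Not NE.
(a4, b3): Row can switch to a1 (17 → 36). Not NE.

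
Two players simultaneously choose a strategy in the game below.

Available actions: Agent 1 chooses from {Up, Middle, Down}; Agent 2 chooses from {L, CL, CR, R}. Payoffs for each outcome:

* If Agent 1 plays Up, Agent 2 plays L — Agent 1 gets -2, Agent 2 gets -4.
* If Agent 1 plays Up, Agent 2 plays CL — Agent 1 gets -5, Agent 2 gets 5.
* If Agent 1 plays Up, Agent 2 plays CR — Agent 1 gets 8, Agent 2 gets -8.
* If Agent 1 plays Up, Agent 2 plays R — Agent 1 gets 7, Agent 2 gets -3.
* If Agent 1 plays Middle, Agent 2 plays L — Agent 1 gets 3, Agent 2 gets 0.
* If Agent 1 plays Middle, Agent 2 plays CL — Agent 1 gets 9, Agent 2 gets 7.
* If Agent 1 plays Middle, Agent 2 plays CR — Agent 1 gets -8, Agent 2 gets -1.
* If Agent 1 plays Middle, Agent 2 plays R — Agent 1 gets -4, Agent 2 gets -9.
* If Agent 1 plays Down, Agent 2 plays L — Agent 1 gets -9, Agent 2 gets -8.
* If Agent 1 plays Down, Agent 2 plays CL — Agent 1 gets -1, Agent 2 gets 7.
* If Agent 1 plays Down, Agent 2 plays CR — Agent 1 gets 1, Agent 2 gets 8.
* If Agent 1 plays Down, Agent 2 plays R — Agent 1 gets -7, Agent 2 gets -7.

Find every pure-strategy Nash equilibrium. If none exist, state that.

For each strategy profile, look for a profitable unilateral deviation.
(Up, L): Agent 1 can switch to Middle (-2 → 3). Not NE.
(Up, CL): Agent 1 can switch to Middle (-5 → 9). Not NE.
(Up, CR): Agent 2 can switch to L (-8 → -4). Not NE.
(Up, R): Agent 2 can switch to CL (-3 → 5). Not NE.
(Middle, L): Agent 2 can switch to CL (0 → 7). Not NE.
(Middle, CL): Agent 1 gets 9, best alternative -1; Agent 2 gets 7, best alternative 0. No profitable deviation — NE.
(Middle, CR): Agent 1 can switch to Up (-8 → 8). Not NE.
(Middle, R): Agent 1 can switch to Up (-4 → 7). Not NE.
(Down, L): Agent 1 can switch to Up (-9 → -2). Not NE.
(Down, CL): Agent 1 can switch to Middle (-1 → 9). Not NE.
(Down, CR): Agent 1 can switch to Up (1 → 8). Not NE.
(The remaining 1 profile has a profitable deviation by the same check.)

The unique pure-strategy Nash equilibrium is (Middle, CL).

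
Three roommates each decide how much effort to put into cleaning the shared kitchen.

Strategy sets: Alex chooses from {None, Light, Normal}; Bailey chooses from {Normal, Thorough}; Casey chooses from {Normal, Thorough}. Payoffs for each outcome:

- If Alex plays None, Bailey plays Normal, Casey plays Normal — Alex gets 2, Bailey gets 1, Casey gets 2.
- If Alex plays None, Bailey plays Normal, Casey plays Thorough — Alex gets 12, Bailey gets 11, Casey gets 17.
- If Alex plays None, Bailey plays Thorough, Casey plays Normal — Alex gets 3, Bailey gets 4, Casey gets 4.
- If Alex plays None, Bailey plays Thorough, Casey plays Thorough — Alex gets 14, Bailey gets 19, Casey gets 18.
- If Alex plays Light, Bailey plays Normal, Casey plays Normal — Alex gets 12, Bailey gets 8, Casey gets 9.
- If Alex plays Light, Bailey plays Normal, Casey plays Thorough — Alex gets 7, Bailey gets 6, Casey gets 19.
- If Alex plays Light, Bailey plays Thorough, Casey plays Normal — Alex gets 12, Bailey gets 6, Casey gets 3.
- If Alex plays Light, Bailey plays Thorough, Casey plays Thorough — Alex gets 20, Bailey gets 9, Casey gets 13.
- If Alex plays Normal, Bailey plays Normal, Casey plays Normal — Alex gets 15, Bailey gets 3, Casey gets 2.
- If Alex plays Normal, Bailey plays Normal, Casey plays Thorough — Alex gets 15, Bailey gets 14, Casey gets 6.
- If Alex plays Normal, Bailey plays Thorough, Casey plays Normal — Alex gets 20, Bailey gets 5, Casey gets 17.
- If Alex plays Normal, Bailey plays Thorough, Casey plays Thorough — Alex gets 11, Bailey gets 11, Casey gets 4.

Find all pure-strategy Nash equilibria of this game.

(None, Normal, Normal): Alex can switch to Light (2 → 12). Not NE.
(None, Normal, Thorough): Alex can switch to Normal (12 → 15). Not NE.
(None, Thorough, Normal): Alex can switch to Light (3 → 12). Not NE.
(None, Thorough, Thorough): Alex can switch to Light (14 → 20). Not NE.
(Light, Normal, Normal): Alex can switch to Normal (12 → 15). Not NE.
(Light, Normal, Thorough): Alex can switch to None (7 → 12). Not NE.
(Light, Thorough, Normal): Alex can switch to Normal (12 → 20). Not NE.
(Light, Thorough, Thorough): Alex gets 20, best alternative 14; Bailey gets 9, best alternative 6; Casey gets 13, best alternative 3. No profitable deviation — NE.
(Normal, Normal, Normal): Bailey can switch to Thorough (3 → 5). Not NE.
(Normal, Normal, Thorough): Alex gets 15, best alternative 12; Bailey gets 14, best alternative 11; Casey gets 6, best alternative 2. No profitable deviation — NE.
(Normal, Thorough, Normal): Alex gets 20, best alternative 12; Bailey gets 5, best alternative 3; Casey gets 17, best alternative 4. No profitable deviation — NE.
(The remaining 1 profile has a profitable deviation by the same check.)

(Light, Thorough, Thorough); (Normal, Normal, Thorough); (Normal, Thorough, Normal)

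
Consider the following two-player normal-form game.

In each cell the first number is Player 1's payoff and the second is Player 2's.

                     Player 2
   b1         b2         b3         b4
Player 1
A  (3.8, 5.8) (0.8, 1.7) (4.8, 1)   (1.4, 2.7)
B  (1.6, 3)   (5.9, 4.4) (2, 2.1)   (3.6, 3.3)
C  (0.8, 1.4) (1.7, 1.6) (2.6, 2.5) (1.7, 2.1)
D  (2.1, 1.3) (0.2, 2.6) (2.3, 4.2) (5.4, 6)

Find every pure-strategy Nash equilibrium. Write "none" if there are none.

(A, b1): Player 1 gets 3.8, best alternative 2.1; Player 2 gets 5.8, best alternative 2.7. No profitable deviation — NE.
(A, b2): Player 1 can switch to B (0.8 → 5.9). Not NE.
(A, b3): Player 2 can switch to b1 (1 → 5.8). Not NE.
(A, b4): Player 1 can switch to B (1.4 → 3.6). Not NE.
(B, b1): Player 1 can switch to A (1.6 → 3.8). Not NE.
(B, b2): Player 1 gets 5.9, best alternative 1.7; Player 2 gets 4.4, best alternative 3.3. No profitable deviation — NE.
(B, b3): Player 1 can switch to A (2 → 4.8). Not NE.
(B, b4): Player 1 can switch to D (3.6 → 5.4). Not NE.
(C, b1): Player 1 can switch to A (0.8 → 3.8). Not NE.
(C, b2): Player 1 can switch to B (1.7 → 5.9). Not NE.
(D, b4): Player 1 gets 5.4, best alternative 3.6; Player 2 gets 6, best alternative 4.2. No profitable deviation — NE.
(The remaining 5 profiles each have a profitable deviation by the same check.)

The pure Nash equilibria are (A, b1) and (B, b2) and (D, b4).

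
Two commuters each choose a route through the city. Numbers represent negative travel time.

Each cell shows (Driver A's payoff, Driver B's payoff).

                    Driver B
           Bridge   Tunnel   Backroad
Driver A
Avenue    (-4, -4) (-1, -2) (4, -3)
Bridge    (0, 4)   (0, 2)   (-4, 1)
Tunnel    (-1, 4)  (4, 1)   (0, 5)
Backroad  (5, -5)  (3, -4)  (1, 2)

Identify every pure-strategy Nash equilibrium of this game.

none

(Avenue, Bridge): Driver A can switch to Bridge (-4 → 0). Not NE.
(Avenue, Tunnel): Driver A can switch to Bridge (-1 → 0). Not NE.
(Avenue, Backroad): Driver B can switch to Tunnel (-3 → -2). Not NE.
(Bridge, Bridge): Driver A can switch to Backroad (0 → 5). Not NE.
(Bridge, Tunnel): Driver A can switch to Tunnel (0 → 4). Not NE.
(Bridge, Backroad): Driver A can switch to Avenue (-4 → 4). Not NE.
(Tunnel, Bridge): Driver A can switch to Bridge (-1 → 0). Not NE.
(Tunnel, Tunnel): Driver B can switch to Bridge (1 → 4). Not NE.
(Tunnel, Backroad): Driver A can switch to Avenue (0 → 4). Not NE.
(Backroad, Bridge): Driver B can switch to Tunnel (-5 → -4). Not NE.
(The remaining 2 profiles each have a profitable deviation by the same check.)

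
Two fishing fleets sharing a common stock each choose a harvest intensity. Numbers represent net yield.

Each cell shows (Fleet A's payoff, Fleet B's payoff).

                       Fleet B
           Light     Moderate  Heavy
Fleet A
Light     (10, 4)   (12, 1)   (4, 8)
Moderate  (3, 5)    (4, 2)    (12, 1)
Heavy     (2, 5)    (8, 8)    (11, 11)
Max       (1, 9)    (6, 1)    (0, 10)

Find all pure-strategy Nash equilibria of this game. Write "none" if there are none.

No pure-strategy Nash equilibrium.

(Light, Light): Fleet B can switch to Heavy (4 → 8). Not NE.
(Light, Moderate): Fleet B can switch to Light (1 → 4). Not NE.
(Light, Heavy): Fleet A can switch to Moderate (4 → 12). Not NE.
(Moderate, Light): Fleet A can switch to Light (3 → 10). Not NE.
(Moderate, Moderate): Fleet A can switch to Light (4 → 12). Not NE.
(Moderate, Heavy): Fleet B can switch to Light (1 → 5). Not NE.
(Heavy, Light): Fleet A can switch to Light (2 → 10). Not NE.
(Heavy, Moderate): Fleet A can switch to Light (8 → 12). Not NE.
(Heavy, Heavy): Fleet A can switch to Moderate (11 → 12). Not NE.
(Max, Light): Fleet A can switch to Light (1 → 10). Not NE.
(Max, Moderate): Fleet A can switch to Light (6 → 12). Not NE.
(Max, Heavy): Fleet A can switch to Light (0 → 4). Not NE.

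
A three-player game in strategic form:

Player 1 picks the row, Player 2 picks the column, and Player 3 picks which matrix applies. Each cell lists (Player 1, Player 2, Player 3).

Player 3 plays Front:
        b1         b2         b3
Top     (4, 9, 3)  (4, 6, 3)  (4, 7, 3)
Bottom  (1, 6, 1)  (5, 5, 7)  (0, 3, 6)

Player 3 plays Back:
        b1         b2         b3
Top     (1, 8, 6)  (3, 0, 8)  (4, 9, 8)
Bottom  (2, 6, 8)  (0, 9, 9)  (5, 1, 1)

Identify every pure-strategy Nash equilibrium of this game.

Mark each player's best response to every combination of opponents' strategies; a profile where every player is best-responding is a pure Nash equilibrium.
Player 1 against (b1, Front): payoffs 4, 1 → best response Top.
Player 1 against (b1, Back): payoffs 1, 2 → best response Bottom.
Player 1 against (b2, Front): payoffs 4, 5 → best response Bottom.
Player 1 against (b2, Back): payoffs 3, 0 → best response Top.
Player 1 against (b3, Front): payoffs 4, 0 → best response Top.
Player 1 against (b3, Back): payoffs 4, 5 → best response Bottom.
Player 2 against (Top, Front): payoffs 9, 6, 7 → best response b1.
Player 2 against (Top, Back): payoffs 8, 0, 9 → best response b3.
Player 2 against (Bottom, Front): payoffs 6, 5, 3 → best response b1.
Player 2 against (Bottom, Back): payoffs 6, 9, 1 → best response b2.
Player 3 against (Top, b1): payoffs 3, 6 → best response Back.
Player 3 against (Top, b2): payoffs 3, 8 → best response Back.
Player 3 against (Top, b3): payoffs 3, 8 → best response Back.
Player 3 against (Bottom, b1): payoffs 1, 8 → best response Back.
Player 3 against (Bottom, b2): payoffs 7, 9 → best response Back.
Player 3 against (Bottom, b3): payoffs 6, 1 → best response Front.
No profile is a mutual best response for all players.

There is no pure-strategy Nash equilibrium.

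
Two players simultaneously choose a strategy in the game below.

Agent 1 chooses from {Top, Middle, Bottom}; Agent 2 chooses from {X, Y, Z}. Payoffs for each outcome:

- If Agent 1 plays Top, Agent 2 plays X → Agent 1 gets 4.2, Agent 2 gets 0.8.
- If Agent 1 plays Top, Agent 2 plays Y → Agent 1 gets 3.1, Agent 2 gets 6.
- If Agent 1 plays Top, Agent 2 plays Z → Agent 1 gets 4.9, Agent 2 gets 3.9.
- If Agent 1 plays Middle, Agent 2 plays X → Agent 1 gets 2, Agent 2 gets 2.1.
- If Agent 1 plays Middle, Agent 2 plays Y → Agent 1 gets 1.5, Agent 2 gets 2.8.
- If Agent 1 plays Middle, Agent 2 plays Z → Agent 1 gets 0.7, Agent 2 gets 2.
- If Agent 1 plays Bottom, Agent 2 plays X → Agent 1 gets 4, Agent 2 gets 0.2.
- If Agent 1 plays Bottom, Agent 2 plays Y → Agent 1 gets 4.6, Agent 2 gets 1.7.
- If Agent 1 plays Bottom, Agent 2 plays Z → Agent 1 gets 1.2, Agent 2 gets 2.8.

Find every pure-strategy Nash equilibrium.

(Top, X): Agent 2 can switch to Y (0.8 → 6). Not NE.
(Top, Y): Agent 1 can switch to Bottom (3.1 → 4.6). Not NE.
(Top, Z): Agent 2 can switch to Y (3.9 → 6). Not NE.
(Middle, X): Agent 1 can switch to Top (2 → 4.2). Not NE.
(Middle, Y): Agent 1 can switch to Top (1.5 → 3.1). Not NE.
(Middle, Z): Agent 1 can switch to Top (0.7 → 4.9). Not NE.
(Bottom, X): Agent 1 can switch to Top (4 → 4.2). Not NE.
(Bottom, Y): Agent 2 can switch to Z (1.7 → 2.8). Not NE.
(Bottom, Z): Agent 1 can switch to Top (1.2 → 4.9). Not NE.

This game has no pure Nash equilibrium.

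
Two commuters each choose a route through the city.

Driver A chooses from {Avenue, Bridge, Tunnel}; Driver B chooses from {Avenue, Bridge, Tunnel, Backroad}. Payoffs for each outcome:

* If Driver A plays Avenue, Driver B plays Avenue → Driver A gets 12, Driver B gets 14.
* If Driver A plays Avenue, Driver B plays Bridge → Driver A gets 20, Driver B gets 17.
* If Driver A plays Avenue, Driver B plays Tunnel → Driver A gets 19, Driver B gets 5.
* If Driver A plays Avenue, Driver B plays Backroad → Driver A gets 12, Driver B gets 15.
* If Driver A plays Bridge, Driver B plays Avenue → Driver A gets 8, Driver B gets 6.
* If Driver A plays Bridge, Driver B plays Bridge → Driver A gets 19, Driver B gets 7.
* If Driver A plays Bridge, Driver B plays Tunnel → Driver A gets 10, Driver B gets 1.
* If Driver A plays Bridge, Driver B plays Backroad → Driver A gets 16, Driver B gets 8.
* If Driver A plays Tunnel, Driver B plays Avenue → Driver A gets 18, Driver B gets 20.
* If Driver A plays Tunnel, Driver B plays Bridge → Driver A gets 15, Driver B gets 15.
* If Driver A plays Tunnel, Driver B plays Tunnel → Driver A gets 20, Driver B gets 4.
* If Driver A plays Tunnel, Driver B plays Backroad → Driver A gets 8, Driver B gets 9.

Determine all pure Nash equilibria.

(Avenue, Bridge) and (Bridge, Backroad) and (Tunnel, Avenue)

Check each profile: it is a Nash equilibrium iff no player can strictly gain by switching unilaterally.
(Avenue, Avenue): Driver A can switch to Tunnel (12 → 18). Not NE.
(Avenue, Bridge): Driver A gets 20, best alternative 19; Driver B gets 17, best alternative 15. No profitable deviation — NE.
(Avenue, Tunnel): Driver A can switch to Tunnel (19 → 20). Not NE.
(Avenue, Backroad): Driver A can switch to Bridge (12 → 16). Not NE.
(Bridge, Avenue): Driver A can switch to Avenue (8 → 12). Not NE.
(Bridge, Bridge): Driver A can switch to Avenue (19 → 20). Not NE.
(Bridge, Tunnel): Driver A can switch to Avenue (10 → 19). Not NE.
(Bridge, Backroad): Driver A gets 16, best alternative 12; Driver B gets 8, best alternative 7. No profitable deviation — NE.
(Tunnel, Avenue): Driver A gets 18, best alternative 12; Driver B gets 20, best alternative 15. No profitable deviation — NE.
(The remaining 3 profiles each have a profitable deviation by the same check.)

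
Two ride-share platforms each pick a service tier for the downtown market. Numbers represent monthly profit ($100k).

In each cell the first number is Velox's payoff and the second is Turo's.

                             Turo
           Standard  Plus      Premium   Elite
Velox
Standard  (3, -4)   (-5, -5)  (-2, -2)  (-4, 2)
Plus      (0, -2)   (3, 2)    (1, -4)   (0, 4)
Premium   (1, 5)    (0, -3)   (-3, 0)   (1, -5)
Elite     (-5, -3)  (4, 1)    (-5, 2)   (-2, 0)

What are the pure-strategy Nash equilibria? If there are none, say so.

none

(Standard, Standard): Turo can switch to Premium (-4 → -2). Not NE.
(Standard, Plus): Velox can switch to Plus (-5 → 3). Not NE.
(Standard, Premium): Velox can switch to Plus (-2 → 1). Not NE.
(Standard, Elite): Velox can switch to Plus (-4 → 0). Not NE.
(Plus, Standard): Velox can switch to Standard (0 → 3). Not NE.
(Plus, Plus): Velox can switch to Elite (3 → 4). Not NE.
(Plus, Premium): Turo can switch to Standard (-4 → -2). Not NE.
(Plus, Elite): Velox can switch to Premium (0 → 1). Not NE.
(Premium, Standard): Velox can switch to Standard (1 → 3). Not NE.
(Premium, Plus): Velox can switch to Plus (0 → 3). Not NE.
(The remaining 6 profiles each have a profitable deviation by the same check.)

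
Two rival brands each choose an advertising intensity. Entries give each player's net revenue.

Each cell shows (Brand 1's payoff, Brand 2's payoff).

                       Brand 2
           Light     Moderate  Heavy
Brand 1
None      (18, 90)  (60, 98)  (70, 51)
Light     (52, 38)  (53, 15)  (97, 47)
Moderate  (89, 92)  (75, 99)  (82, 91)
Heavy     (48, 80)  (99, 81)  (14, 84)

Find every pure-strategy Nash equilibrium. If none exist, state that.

The unique pure-strategy Nash equilibrium is (Light, Heavy).

(None, Light): Brand 1 can switch to Light (18 → 52). Not NE.
(None, Moderate): Brand 1 can switch to Moderate (60 → 75). Not NE.
(None, Heavy): Brand 1 can switch to Light (70 → 97). Not NE.
(Light, Light): Brand 1 can switch to Moderate (52 → 89). Not NE.
(Light, Moderate): Brand 1 can switch to None (53 → 60). Not NE.
(Light, Heavy): Brand 1 gets 97, best alternative 82; Brand 2 gets 47, best alternative 38. No profitable deviation — NE.
(Moderate, Light): Brand 2 can switch to Moderate (92 → 99). Not NE.
(Moderate, Moderate): Brand 1 can switch to Heavy (75 → 99). Not NE.
(Moderate, Heavy): Brand 1 can switch to Light (82 → 97). Not NE.
(The remaining 3 profiles each have a profitable deviation by the same check.)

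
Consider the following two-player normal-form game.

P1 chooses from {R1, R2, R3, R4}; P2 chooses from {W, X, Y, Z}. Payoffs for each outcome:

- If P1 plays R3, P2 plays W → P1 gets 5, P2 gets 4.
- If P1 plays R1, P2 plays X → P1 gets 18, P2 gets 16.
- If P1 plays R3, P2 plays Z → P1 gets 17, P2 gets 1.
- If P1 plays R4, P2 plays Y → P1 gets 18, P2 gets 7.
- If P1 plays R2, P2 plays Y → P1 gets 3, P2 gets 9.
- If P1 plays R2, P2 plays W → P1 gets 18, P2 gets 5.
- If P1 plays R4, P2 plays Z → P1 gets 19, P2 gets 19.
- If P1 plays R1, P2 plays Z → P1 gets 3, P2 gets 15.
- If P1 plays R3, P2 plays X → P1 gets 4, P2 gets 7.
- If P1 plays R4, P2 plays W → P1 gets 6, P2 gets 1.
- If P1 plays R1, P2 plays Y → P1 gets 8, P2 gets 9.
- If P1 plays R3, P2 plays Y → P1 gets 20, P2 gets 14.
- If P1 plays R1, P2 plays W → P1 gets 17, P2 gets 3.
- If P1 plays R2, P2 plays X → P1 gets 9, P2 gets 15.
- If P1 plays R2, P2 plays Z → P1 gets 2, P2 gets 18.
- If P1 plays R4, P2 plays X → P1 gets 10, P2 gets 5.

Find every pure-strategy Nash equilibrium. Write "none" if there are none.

For each strategy profile, look for a profitable unilateral deviation.
(R1, W): P1 can switch to R2 (17 → 18). Not NE.
(R1, X): P1 gets 18, best alternative 10; P2 gets 16, best alternative 15. No profitable deviation — NE.
(R1, Y): P1 can switch to R3 (8 → 20). Not NE.
(R1, Z): P1 can switch to R3 (3 → 17). Not NE.
(R2, W): P2 can switch to X (5 → 15). Not NE.
(R2, X): P1 can switch to R1 (9 → 18). Not NE.
(R2, Y): P1 can switch to R1 (3 → 8). Not NE.
(R2, Z): P1 can switch to R1 (2 → 3). Not NE.
(R3, W): P1 can switch to R1 (5 → 17). Not NE.
(R3, X): P1 can switch to R1 (4 → 18). Not NE.
(R3, Y): P1 gets 20, best alternative 18; P2 gets 14, best alternative 7. No profitable deviation — NE.
(R3, Z): P1 can switch to R4 (17 → 19). Not NE.
(R4, Z): P1 gets 19, best alternative 17; P2 gets 19, best alternative 7. No profitable deviation — NE.
(The remaining 3 profiles each have a profitable deviation by the same check.)

The pure Nash equilibria are (R1, X) and (R3, Y) and (R4, Z).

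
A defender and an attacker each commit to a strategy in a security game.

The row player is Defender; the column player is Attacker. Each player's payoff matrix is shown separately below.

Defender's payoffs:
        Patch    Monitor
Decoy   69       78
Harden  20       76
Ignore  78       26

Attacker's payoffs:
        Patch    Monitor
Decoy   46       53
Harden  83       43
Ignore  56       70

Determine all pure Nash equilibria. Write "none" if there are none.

(Decoy, Monitor)

(Decoy, Patch): Defender can switch to Ignore (69 → 78). Not NE.
(Decoy, Monitor): Defender gets 78, best alternative 76; Attacker gets 53, best alternative 46. No profitable deviation — NE.
(Harden, Patch): Defender can switch to Decoy (20 → 69). Not NE.
(Harden, Monitor): Defender can switch to Decoy (76 → 78). Not NE.
(Ignore, Patch): Attacker can switch to Monitor (56 → 70). Not NE.
(Ignore, Monitor): Defender can switch to Decoy (26 → 78). Not NE.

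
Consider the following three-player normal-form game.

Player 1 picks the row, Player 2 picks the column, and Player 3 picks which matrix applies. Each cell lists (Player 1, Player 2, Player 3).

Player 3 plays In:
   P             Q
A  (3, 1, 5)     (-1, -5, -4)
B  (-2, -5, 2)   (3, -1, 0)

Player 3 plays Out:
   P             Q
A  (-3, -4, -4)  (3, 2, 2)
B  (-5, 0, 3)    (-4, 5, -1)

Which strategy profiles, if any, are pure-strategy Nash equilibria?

Pure-strategy Nash equilibria: (A, P, In), (A, Q, Out), (B, Q, In)

Player 1 against (P, In): payoffs 3, -2 → best response A.
Player 1 against (P, Out): payoffs -3, -5 → best response A.
Player 1 against (Q, In): payoffs -1, 3 → best response B.
Player 1 against (Q, Out): payoffs 3, -4 → best response A.
Player 2 against (A, In): payoffs 1, -5 → best response P.
Player 2 against (A, Out): payoffs -4, 2 → best response Q.
Player 2 against (B, In): payoffs -5, -1 → best response Q.
Player 2 against (B, Out): payoffs 0, 5 → best response Q.
Player 3 against (A, P): payoffs 5, -4 → best response In.
Player 3 against (A, Q): payoffs -4, 2 → best response Out.
Player 3 against (B, P): payoffs 2, 3 → best response Out.
Player 3 against (B, Q): payoffs 0, -1 → best response In.
Mutual best responses: (A, P, In); (A, Q, Out); (B, Q, In).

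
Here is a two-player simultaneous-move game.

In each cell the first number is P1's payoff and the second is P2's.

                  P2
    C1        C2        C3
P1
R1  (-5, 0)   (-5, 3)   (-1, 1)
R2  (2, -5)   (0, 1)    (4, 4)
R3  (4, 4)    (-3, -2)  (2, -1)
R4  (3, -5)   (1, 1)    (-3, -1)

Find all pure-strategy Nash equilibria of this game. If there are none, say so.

(R2, C3), (R3, C1), (R4, C2)

(R1, C1): P1 can switch to R2 (-5 → 2). Not NE.
(R1, C2): P1 can switch to R2 (-5 → 0). Not NE.
(R1, C3): P1 can switch to R2 (-1 → 4). Not NE.
(R2, C1): P1 can switch to R3 (2 → 4). Not NE.
(R2, C2): P1 can switch to R4 (0 → 1). Not NE.
(R2, C3): P1 gets 4, best alternative 2; P2 gets 4, best alternative 1. No profitable deviation — NE.
(R3, C1): P1 gets 4, best alternative 3; P2 gets 4, best alternative -1. No profitable deviation — NE.
(R3, C2): P1 can switch to R2 (-3 → 0). Not NE.
(R3, C3): P1 can switch to R2 (2 → 4). Not NE.
(R4, C1): P1 can switch to R3 (3 → 4). Not NE.
(R4, C2): P1 gets 1, best alternative 0; P2 gets 1, best alternative -1. No profitable deviation — NE.
(R4, C3): P1 can switch to R1 (-3 → -1). Not NE.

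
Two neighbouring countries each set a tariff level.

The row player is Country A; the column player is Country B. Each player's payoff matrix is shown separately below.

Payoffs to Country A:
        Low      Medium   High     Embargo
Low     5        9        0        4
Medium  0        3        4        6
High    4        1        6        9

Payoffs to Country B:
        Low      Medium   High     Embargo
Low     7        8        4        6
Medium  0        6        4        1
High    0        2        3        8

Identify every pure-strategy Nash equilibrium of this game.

The pure Nash equilibria are (Low, Medium); (High, Embargo).

Country A against Low: payoffs 5, 0, 4 → best response Low.
Country A against Medium: payoffs 9, 3, 1 → best response Low.
Country A against High: payoffs 0, 4, 6 → best response High.
Country A against Embargo: payoffs 4, 6, 9 → best response High.
Country B against Low: payoffs 7, 8, 4, 6 → best response Medium.
Country B against Medium: payoffs 0, 6, 4, 1 → best response Medium.
Country B against High: payoffs 0, 2, 3, 8 → best response Embargo.
Mutual best responses: (Low, Medium); (High, Embargo).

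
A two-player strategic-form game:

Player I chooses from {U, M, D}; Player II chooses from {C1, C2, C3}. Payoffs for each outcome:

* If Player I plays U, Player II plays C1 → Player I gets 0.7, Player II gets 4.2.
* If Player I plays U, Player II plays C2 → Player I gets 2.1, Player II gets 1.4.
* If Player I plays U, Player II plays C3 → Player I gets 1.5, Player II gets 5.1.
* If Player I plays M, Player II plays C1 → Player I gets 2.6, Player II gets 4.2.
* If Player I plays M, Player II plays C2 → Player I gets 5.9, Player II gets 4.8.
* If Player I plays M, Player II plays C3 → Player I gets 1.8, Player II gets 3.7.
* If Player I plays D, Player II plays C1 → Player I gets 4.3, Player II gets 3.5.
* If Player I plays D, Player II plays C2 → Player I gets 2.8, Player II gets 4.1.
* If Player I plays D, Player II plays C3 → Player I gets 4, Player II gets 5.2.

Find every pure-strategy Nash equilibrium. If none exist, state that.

(U, C1): Player I can switch to M (0.7 → 2.6). Not NE.
(U, C2): Player I can switch to M (2.1 → 5.9). Not NE.
(U, C3): Player I can switch to M (1.5 → 1.8). Not NE.
(M, C1): Player I can switch to D (2.6 → 4.3). Not NE.
(M, C2): Player I gets 5.9, best alternative 2.8; Player II gets 4.8, best alternative 4.2. No profitable deviation — NE.
(M, C3): Player I can switch to D (1.8 → 4). Not NE.
(D, C1): Player II can switch to C2 (3.5 → 4.1). Not NE.
(D, C2): Player I can switch to M (2.8 → 5.9). Not NE.
(D, C3): Player I gets 4, best alternative 1.8; Player II gets 5.2, best alternative 4.1. No profitable deviation — NE.

The pure Nash equilibria are (M, C2) and (D, C3).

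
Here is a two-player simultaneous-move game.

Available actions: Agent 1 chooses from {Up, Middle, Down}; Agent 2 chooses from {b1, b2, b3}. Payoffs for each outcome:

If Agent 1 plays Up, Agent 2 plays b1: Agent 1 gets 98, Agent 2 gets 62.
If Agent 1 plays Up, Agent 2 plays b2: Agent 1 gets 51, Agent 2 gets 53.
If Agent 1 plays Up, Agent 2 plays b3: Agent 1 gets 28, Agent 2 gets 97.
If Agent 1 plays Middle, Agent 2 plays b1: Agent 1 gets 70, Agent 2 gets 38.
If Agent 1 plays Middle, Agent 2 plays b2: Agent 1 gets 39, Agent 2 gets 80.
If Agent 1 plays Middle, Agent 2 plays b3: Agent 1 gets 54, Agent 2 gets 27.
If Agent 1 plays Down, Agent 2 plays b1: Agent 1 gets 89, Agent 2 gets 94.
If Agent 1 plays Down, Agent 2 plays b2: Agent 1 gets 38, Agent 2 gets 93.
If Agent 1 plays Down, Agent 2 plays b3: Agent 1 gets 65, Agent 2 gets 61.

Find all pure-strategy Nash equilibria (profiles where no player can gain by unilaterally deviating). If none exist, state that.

There is no pure-strategy Nash equilibrium.

For each player, find the best response to each opponent profile; mutual best responses are the pure NE.
Agent 1 against b1: payoffs 98, 70, 89 → best response Up.
Agent 1 against b2: payoffs 51, 39, 38 → best response Up.
Agent 1 against b3: payoffs 28, 54, 65 → best response Down.
Agent 2 against Up: payoffs 62, 53, 97 → best response b3.
Agent 2 against Middle: payoffs 38, 80, 27 → best response b2.
Agent 2 against Down: payoffs 94, 93, 61 → best response b1.
No profile is a mutual best response for all players.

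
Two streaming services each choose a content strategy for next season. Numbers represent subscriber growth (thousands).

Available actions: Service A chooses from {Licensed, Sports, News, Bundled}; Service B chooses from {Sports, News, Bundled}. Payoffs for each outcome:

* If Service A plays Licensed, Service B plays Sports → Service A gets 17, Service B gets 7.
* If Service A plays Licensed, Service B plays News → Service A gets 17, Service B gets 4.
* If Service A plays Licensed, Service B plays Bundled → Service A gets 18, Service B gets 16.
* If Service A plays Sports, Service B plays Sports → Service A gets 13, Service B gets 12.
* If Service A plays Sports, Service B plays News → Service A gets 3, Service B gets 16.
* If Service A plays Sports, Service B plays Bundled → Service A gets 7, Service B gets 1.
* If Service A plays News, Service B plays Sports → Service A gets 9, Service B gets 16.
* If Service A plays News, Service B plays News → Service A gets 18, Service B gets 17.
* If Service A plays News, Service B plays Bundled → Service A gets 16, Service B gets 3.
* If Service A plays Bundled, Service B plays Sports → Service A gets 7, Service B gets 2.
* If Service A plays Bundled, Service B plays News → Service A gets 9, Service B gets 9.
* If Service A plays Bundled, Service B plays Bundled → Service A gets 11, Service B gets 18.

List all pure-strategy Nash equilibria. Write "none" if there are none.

Service A against Sports: payoffs 17, 13, 9, 7 → best response Licensed.
Service A against News: payoffs 17, 3, 18, 9 → best response News.
Service A against Bundled: payoffs 18, 7, 16, 11 → best response Licensed.
Service B against Licensed: payoffs 7, 4, 16 → best response Bundled.
Service B against Sports: payoffs 12, 16, 1 → best response News.
Service B against News: payoffs 16, 17, 3 → best response News.
Service B against Bundled: payoffs 2, 9, 18 → best response Bundled.
Mutual best responses: (Licensed, Bundled); (News, News).

(Licensed, Bundled) and (News, News)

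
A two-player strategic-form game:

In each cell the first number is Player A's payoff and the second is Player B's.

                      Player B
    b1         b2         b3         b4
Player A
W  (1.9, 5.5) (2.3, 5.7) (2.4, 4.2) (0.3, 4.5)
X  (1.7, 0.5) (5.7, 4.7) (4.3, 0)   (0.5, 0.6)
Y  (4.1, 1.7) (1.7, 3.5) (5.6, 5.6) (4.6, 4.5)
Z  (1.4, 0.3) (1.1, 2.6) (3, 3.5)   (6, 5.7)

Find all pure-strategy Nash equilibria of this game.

(W, b1): Player A can switch to Y (1.9 → 4.1). Not NE.
(W, b2): Player A can switch to X (2.3 → 5.7). Not NE.
(W, b3): Player A can switch to X (2.4 → 4.3). Not NE.
(W, b4): Player A can switch to X (0.3 → 0.5). Not NE.
(X, b1): Player A can switch to W (1.7 → 1.9). Not NE.
(X, b2): Player A gets 5.7, best alternative 2.3; Player B gets 4.7, best alternative 0.6. No profitable deviation — NE.
(X, b3): Player A can switch to Y (4.3 → 5.6). Not NE.
(Y, b3): Player A gets 5.6, best alternative 4.3; Player B gets 5.6, best alternative 4.5. No profitable deviation — NE.
(Z, b4): Player A gets 6, best alternative 4.6; Player B gets 5.7, best alternative 3.5. No profitable deviation — NE.
(The remaining 7 profiles each have a profitable deviation by the same check.)

(X, b2), (Y, b3), (Z, b4)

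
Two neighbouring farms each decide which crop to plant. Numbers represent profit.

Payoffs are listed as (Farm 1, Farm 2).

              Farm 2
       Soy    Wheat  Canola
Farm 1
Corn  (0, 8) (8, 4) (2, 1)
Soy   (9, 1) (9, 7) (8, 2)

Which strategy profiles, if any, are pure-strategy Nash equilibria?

Pure NE: (Soy, Wheat)

Farm 1 against Soy: payoffs 0, 9 → best response Soy.
Farm 1 against Wheat: payoffs 8, 9 → best response Soy.
Farm 1 against Canola: payoffs 2, 8 → best response Soy.
Farm 2 against Corn: payoffs 8, 4, 1 → best response Soy.
Farm 2 against Soy: payoffs 1, 7, 2 → best response Wheat.
Mutual best responses: (Soy, Wheat).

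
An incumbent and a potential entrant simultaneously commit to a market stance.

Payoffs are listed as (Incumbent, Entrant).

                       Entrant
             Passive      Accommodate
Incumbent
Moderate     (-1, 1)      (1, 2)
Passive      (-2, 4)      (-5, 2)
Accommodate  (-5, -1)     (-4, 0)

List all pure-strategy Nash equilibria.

Pure NE: (Moderate, Accommodate)

Mark each player's best response to every combination of opponents' strategies; a profile where every player is best-responding is a pure Nash equilibrium.
Incumbent against Passive: payoffs -1, -2, -5 → best response Moderate.
Incumbent against Accommodate: payoffs 1, -5, -4 → best response Moderate.
Entrant against Moderate: payoffs 1, 2 → best response Accommodate.
Entrant against Passive: payoffs 4, 2 → best response Passive.
Entrant against Accommodate: payoffs -1, 0 → best response Accommodate.
Mutual best responses: (Moderate, Accommodate).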